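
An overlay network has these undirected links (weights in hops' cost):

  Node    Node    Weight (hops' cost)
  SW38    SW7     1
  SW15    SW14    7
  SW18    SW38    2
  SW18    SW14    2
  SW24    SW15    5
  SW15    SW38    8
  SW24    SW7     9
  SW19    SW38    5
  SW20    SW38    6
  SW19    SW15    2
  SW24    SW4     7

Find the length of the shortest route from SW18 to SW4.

Settle nodes by increasing distance from SW18:
SW18: 0
SW14: 2  (via SW18)
SW38: 2  (via SW18)
SW7: 3  (via SW38)
SW19: 7  (via SW38)
SW20: 8  (via SW38)
SW15: 9  (via SW14)
SW24: 12  (via SW7)
SW4: 19  (via SW24)
Shortest route: SW18 → SW38 → SW7 → SW24 → SW4 = 19 hops' cost.

19 hops' cost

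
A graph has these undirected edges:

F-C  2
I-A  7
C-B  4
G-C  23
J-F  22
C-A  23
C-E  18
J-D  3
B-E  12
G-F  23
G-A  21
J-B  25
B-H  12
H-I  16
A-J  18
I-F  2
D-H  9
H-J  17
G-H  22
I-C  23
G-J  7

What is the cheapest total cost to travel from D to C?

25

Enumerating some paths:
D - H - B - C: 9+12+4 = 25
D - J - F - C: 3+22+2 = 27
D - H - I - F - C: 9+16+2+2 = 29
Cheapest is D - H - B - C at 25.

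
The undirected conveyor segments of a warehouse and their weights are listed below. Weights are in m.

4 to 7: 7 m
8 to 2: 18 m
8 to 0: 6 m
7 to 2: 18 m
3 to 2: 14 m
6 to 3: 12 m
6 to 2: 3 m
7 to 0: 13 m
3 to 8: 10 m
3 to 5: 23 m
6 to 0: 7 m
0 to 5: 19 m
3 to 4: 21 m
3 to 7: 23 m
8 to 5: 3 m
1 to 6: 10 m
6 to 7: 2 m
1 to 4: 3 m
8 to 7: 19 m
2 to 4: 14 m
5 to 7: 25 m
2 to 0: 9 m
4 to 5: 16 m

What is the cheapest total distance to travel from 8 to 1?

22 m

Compare a few routes:
8 → 0 → 6 → 1: 6+7+10 = 23
8 → 5 → 4 → 1: 3+16+3 = 22
Cheapest is 8 → 5 → 4 → 1 at 22 m.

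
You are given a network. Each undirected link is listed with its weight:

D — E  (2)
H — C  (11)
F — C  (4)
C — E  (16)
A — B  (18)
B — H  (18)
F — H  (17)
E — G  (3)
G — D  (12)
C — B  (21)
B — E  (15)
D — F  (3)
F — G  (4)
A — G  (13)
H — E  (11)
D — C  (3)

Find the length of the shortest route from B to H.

18

Candidate routes:
B–H: 18 = 18
B–E–H: 15+11 = 26
The minimum is 18 via B–H.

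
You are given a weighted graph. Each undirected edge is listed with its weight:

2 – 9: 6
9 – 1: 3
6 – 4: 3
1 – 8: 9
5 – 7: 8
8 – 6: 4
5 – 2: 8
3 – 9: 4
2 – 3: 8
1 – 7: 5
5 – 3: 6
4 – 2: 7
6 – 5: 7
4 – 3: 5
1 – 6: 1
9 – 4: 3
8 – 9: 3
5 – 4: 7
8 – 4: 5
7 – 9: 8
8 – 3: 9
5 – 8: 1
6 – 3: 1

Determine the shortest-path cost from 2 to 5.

8

Settle nodes by increasing distance from 2:
2: 0
9: 6  (via 2)
4: 7  (via 2)
3: 8  (via 2)
5: 8  (via 2)
Shortest route: 2–5 = 8.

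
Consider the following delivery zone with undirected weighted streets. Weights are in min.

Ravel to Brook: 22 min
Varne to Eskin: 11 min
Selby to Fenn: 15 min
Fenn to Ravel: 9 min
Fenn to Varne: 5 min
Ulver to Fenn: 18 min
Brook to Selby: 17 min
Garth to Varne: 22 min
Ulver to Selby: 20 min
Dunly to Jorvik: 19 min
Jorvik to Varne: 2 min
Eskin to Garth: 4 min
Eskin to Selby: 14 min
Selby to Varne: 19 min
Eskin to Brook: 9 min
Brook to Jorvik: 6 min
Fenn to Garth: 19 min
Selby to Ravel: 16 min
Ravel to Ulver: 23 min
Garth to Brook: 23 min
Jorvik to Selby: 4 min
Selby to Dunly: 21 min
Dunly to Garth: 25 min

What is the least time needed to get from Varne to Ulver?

23 min

Settle nodes by increasing distance from Varne:
Varne: 0
Jorvik: 2  (via Varne)
Fenn: 5  (via Varne)
Selby: 6  (via Jorvik)
Brook: 8  (via Jorvik)
Eskin: 11  (via Varne)
Ravel: 14  (via Fenn)
Garth: 15  (via Eskin)
Dunly: 21  (via Jorvik)
Ulver: 23  (via Fenn)
Shortest route: Varne–Fenn–Ulver = 23 min.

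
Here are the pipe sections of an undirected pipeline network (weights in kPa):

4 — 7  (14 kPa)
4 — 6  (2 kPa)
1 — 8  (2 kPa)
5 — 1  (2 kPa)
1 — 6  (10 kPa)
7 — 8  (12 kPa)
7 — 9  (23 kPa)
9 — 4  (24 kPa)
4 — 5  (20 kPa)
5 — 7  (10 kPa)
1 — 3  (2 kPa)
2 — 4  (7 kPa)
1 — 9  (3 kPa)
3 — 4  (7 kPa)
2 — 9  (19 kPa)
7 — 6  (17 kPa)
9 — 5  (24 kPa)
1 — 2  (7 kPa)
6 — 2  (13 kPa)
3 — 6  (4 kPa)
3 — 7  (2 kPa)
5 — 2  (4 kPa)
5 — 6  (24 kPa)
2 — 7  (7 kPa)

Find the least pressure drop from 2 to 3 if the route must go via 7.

Shortest 2→7: 2–7 = 7
Best 7 to 3: 7–3 costing 2
Total via 7: 7 + 2 = 9 kPa.

9 kPa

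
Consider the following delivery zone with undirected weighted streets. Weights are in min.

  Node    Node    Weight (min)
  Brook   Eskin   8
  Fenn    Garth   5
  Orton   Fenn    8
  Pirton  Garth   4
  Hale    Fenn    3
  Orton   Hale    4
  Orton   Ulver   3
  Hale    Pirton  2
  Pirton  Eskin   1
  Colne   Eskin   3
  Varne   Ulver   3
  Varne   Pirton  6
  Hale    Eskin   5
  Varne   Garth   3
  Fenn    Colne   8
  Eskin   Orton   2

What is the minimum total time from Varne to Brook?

15 min

Running Dijkstra from Varne:
Varne: 0
Ulver: 3  (via Varne)
Garth: 3  (via Varne)
Pirton: 6  (via Varne)
Orton: 6  (via Ulver)
Eskin: 7  (via Pirton)
Hale: 8  (via Pirton)
Fenn: 8  (via Garth)
Colne: 10  (via Eskin)
Brook: 15  (via Eskin)
Shortest route: Varne–Pirton–Eskin–Brook = 15 min.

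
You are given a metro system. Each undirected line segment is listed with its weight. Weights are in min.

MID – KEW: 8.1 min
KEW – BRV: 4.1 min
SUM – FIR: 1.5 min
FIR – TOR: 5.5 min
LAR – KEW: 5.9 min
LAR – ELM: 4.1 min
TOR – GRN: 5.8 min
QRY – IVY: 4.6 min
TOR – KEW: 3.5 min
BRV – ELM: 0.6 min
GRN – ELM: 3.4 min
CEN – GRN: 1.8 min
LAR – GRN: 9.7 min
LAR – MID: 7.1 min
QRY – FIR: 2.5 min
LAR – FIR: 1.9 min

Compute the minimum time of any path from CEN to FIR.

11.2 min

Running Dijkstra from CEN:
CEN: 0
GRN: 1.8  (via CEN)
ELM: 5.2  (via GRN)
BRV: 5.8  (via ELM)
TOR: 7.6  (via GRN)
LAR: 9.3  (via ELM)
KEW: 9.9  (via BRV)
FIR: 11.2  (via LAR)
Shortest route: CEN–GRN–ELM–LAR–FIR = 11.2 min.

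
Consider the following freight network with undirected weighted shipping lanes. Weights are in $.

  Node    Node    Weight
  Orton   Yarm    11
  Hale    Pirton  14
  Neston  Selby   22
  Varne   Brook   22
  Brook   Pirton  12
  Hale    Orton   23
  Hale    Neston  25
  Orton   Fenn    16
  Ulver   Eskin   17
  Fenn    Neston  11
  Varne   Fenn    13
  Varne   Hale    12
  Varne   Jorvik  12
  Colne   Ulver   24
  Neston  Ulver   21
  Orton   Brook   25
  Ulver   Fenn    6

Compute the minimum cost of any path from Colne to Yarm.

Settle nodes by increasing distance from Colne:
Colne: 0
Ulver: 24  (via Colne)
Fenn: 30  (via Ulver)
Eskin: 41  (via Ulver)
Neston: 41  (via Fenn)
Varne: 43  (via Fenn)
Orton: 46  (via Fenn)
Jorvik: 55  (via Varne)
Hale: 55  (via Varne)
Yarm: 57  (via Orton)
Shortest route: Colne–Ulver–Fenn–Orton–Yarm = $57.

$57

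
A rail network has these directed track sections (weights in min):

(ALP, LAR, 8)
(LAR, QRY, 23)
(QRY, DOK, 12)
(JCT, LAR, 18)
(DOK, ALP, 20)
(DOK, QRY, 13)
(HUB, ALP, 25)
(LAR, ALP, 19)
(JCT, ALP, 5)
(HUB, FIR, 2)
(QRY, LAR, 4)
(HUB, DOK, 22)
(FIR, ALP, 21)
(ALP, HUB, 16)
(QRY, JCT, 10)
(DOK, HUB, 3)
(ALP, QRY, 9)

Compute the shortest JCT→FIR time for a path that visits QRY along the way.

Best JCT to QRY: JCT–ALP–QRY costing 14
Best QRY to FIR: QRY–DOK–HUB–FIR costing 17
Total via QRY: 14 + 17 = 31 min.

31 min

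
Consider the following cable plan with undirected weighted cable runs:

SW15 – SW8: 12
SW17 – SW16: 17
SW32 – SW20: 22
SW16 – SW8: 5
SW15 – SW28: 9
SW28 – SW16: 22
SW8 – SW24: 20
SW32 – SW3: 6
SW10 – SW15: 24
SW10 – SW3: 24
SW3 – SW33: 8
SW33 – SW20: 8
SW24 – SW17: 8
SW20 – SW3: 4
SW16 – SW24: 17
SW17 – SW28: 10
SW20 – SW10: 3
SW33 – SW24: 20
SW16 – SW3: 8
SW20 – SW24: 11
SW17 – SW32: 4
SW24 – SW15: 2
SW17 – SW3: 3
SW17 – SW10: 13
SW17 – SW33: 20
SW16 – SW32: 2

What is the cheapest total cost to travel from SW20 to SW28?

Candidate routes:
SW20 → SW3 → SW32 → SW17 → SW28: 4+6+4+10 = 24
SW20 → SW24 → SW15 → SW28: 11+2+9 = 22
SW20 → SW3 → SW17 → SW28: 4+3+10 = 17
The minimum is 17 via SW20 → SW3 → SW17 → SW28.

17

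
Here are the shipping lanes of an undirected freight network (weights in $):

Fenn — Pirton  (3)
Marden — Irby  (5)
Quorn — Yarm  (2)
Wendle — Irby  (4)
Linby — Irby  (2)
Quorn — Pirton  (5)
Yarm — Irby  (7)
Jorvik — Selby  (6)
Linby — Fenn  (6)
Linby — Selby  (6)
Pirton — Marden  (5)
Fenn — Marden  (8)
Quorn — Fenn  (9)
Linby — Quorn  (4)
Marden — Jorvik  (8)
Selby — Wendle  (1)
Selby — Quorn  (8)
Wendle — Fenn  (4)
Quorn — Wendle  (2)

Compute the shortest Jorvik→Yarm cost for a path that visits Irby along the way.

Shortest Jorvik→Irby: Jorvik → Selby → Wendle → Irby = 11
Best Irby to Yarm: Irby → Yarm costing 7
Total via Irby: 11 + 7 = $18.

$18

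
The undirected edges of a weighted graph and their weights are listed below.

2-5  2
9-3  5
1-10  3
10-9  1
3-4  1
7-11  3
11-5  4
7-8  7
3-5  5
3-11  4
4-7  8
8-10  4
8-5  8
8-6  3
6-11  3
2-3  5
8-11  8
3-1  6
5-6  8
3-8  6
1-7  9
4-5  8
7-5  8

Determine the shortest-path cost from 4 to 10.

Settle nodes by increasing distance from 4:
4: 0
3: 1  (via 4)
11: 5  (via 3)
2: 6  (via 3)
5: 6  (via 3)
9: 6  (via 3)
1: 7  (via 3)
8: 7  (via 3)
10: 7  (via 9)
Shortest route: 4 → 3 → 9 → 10 = 7.

7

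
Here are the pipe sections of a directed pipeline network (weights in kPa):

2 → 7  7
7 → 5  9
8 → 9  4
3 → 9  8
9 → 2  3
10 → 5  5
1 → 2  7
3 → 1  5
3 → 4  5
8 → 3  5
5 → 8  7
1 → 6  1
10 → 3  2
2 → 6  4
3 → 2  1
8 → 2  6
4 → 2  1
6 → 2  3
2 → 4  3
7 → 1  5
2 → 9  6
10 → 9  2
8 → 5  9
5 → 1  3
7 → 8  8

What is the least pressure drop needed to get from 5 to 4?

Settle nodes by increasing distance from 5:
5: 0
1: 3  (via 5)
6: 4  (via 1)
2: 7  (via 6)
8: 7  (via 5)
4: 10  (via 2)
Shortest route: 5 → 1 → 6 → 2 → 4 = 10 kPa.

10 kPa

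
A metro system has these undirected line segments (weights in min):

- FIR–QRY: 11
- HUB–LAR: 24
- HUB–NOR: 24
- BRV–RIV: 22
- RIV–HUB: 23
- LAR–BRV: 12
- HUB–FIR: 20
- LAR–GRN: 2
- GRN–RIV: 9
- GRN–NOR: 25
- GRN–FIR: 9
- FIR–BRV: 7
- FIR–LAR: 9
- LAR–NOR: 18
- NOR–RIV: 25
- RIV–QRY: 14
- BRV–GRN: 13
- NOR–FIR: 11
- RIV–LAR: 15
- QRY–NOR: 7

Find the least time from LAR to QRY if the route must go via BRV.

Best LAR to BRV: LAR → BRV costing 12
Shortest BRV→QRY: BRV → FIR → QRY = 18
Total via BRV: 12 + 18 = 30 min.

30 min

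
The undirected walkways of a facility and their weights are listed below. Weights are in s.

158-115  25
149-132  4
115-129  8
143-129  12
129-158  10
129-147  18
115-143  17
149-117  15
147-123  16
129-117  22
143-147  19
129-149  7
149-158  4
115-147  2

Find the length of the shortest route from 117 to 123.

48 s

Settle nodes by increasing distance from 117:
117: 0
149: 15  (via 117)
158: 19  (via 149)
132: 19  (via 149)
129: 22  (via 117)
115: 30  (via 129)
147: 32  (via 115)
143: 34  (via 129)
123: 48  (via 147)
Shortest route: 117–129–115–147–123 = 48 s.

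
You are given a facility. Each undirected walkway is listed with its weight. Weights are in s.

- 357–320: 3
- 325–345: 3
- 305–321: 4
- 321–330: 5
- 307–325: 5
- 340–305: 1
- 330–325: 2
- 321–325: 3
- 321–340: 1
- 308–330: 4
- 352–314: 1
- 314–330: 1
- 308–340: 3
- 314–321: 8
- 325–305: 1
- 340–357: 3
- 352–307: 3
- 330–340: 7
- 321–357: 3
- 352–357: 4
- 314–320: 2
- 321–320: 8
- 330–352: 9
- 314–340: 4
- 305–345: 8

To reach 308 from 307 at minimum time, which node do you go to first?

352

Compare a few routes:
307 - 325 - 305 - 340 - 308: 5+1+1+3 = 10
307 - 325 - 330 - 308: 5+2+4 = 11
307 - 352 - 314 - 330 - 308: 3+1+1+4 = 9
Cheapest is 307 - 352 - 314 - 330 - 308 at 9 s.
So from 307 the first move is to 352.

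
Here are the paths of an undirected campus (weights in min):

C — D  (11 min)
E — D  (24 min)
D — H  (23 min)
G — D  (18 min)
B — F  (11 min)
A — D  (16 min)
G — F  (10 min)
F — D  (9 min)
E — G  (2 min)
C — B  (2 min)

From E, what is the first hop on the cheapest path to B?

G

Enumerating some paths:
E - G - F - B: 2+10+11 = 23
E - G - D - C - B: 2+18+11+2 = 33
Cheapest is E - G - F - B at 23 min.
So from E the first move is to G.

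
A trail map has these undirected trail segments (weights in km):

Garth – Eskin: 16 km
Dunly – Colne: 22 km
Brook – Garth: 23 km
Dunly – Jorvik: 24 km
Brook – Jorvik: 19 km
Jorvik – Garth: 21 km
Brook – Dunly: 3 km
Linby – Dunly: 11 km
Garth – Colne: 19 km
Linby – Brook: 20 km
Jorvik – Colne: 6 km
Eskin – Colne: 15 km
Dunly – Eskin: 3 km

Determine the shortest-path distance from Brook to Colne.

21 km

Settle nodes by increasing distance from Brook:
Brook: 0
Dunly: 3  (via Brook)
Eskin: 6  (via Dunly)
Linby: 14  (via Dunly)
Jorvik: 19  (via Brook)
Colne: 21  (via Eskin)
Shortest route: Brook → Dunly → Eskin → Colne = 21 km.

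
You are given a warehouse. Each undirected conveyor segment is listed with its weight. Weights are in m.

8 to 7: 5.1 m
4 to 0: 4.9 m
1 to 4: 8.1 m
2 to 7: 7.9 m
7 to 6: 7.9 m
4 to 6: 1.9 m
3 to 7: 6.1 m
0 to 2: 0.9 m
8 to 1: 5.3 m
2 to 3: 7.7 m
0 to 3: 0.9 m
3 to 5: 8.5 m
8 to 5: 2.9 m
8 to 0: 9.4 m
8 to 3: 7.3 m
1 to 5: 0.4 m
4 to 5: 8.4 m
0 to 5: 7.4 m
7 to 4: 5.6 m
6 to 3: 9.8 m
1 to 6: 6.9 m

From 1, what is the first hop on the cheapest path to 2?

5

Enumerating some paths:
1 - 5 - 0 - 2: 0.4+7.4+0.9 = 8.7
1 - 5 - 3 - 0 - 2: 0.4+8.5+0.9+0.9 = 10.7
The minimum is 8.7 m via 1 - 5 - 0 - 2.
So from 1 the first move is to 5.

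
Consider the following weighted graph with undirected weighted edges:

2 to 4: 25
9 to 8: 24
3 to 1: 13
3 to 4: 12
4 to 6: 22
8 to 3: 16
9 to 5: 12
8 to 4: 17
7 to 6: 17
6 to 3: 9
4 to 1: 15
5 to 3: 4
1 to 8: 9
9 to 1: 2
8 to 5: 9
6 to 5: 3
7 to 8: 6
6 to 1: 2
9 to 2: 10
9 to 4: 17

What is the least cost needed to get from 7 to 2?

Compare a few routes:
7–8–1–9–2: 6+9+2+10 = 27
7–8–5–9–2: 6+9+12+10 = 37
7–6–1–9–2: 17+2+2+10 = 31
7–8–5–6–1–9–2: 6+9+3+2+2+10 = 32
Cheapest is 7–8–1–9–2 at 27.

27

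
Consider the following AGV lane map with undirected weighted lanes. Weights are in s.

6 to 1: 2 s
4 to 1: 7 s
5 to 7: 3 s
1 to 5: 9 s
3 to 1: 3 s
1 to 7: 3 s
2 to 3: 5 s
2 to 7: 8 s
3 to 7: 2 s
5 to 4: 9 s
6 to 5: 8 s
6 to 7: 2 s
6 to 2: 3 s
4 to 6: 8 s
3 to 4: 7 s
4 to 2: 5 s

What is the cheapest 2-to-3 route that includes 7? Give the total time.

7 s

Shortest 2→7: 2 → 6 → 7 = 5
Shortest 7→3: 7 → 3 = 2
Total via 7: 5 + 2 = 7 s.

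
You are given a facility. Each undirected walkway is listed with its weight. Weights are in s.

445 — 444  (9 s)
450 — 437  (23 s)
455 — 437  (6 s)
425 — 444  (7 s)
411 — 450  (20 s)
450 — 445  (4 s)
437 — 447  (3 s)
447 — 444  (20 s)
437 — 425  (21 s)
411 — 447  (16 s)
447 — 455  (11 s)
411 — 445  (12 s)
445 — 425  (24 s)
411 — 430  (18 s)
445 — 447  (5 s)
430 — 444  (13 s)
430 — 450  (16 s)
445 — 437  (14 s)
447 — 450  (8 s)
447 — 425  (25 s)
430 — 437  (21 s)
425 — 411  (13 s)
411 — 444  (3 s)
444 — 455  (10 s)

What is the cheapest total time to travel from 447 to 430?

24 s

Candidate routes:
447 - 437 - 430: 3+21 = 24
447 - 437 - 455 - 444 - 430: 3+6+10+13 = 32
447 - 445 - 444 - 430: 5+9+13 = 27
447 - 445 - 450 - 430: 5+4+16 = 25
The minimum is 24 s via 447 - 437 - 430.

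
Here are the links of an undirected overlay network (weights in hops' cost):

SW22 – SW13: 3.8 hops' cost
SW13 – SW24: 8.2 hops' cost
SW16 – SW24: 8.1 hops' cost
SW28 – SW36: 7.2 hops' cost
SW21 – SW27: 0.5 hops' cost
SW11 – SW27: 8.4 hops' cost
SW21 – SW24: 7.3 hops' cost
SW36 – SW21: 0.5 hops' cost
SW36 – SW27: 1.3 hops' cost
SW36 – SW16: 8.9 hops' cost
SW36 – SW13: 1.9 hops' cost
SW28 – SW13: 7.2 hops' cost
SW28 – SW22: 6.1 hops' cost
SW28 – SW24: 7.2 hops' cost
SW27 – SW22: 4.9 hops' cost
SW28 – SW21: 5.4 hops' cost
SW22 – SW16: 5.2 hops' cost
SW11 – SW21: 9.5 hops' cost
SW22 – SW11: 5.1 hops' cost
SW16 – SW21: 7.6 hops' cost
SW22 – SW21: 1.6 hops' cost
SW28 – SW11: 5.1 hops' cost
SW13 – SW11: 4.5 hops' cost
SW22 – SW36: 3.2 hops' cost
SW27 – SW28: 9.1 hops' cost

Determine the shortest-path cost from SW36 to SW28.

5.9 hops' cost

Shortest distances from SW36:
SW36: 0
SW21: 0.5  (via SW36)
SW27: 1  (via SW21)
SW13: 1.9  (via SW36)
SW22: 2.1  (via SW21)
SW28: 5.9  (via SW21)
Shortest route: SW36 → SW21 → SW28 = 5.9 hops' cost.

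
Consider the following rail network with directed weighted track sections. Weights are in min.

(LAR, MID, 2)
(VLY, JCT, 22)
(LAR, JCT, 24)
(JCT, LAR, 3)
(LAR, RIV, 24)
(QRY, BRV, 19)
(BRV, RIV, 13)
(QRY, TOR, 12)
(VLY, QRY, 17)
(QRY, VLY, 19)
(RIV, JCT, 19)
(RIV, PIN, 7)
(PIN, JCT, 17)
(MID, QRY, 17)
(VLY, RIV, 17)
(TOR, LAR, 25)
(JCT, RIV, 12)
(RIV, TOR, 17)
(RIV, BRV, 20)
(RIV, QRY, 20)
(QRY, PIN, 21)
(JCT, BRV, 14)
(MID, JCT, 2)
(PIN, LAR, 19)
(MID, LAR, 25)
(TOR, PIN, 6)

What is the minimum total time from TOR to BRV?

37 min

Settle nodes by increasing distance from TOR:
TOR: 0
PIN: 6  (via TOR)
JCT: 23  (via PIN)
LAR: 25  (via TOR)
MID: 27  (via LAR)
RIV: 35  (via JCT)
BRV: 37  (via JCT)
Shortest route: TOR–PIN–JCT–BRV = 37 min.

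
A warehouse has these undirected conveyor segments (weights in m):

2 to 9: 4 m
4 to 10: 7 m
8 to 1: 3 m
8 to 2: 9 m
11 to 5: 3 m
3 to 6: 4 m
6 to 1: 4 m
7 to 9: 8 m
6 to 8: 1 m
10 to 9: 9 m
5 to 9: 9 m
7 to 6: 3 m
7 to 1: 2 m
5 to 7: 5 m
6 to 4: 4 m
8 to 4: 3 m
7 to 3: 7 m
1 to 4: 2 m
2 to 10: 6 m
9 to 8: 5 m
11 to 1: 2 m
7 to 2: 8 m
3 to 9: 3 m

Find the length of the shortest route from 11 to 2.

Candidate routes:
11–1–8–9–2: 2+3+5+4 = 14
11–1–7–2: 2+2+8 = 12
11–1–8–2: 2+3+9 = 14
The minimum is 12 m via 11–1–7–2.

12 m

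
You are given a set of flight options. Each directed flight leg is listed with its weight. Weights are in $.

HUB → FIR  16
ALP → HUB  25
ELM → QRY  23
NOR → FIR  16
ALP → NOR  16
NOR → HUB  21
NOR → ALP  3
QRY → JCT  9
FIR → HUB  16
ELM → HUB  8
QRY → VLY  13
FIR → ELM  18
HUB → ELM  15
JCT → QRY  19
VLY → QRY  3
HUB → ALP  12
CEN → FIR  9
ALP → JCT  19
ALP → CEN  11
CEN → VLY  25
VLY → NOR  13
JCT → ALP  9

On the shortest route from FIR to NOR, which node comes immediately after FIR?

Enumerating some paths:
FIR–ELM–HUB–ALP–NOR: 18+8+12+16 = 54
FIR–ELM–QRY–VLY–NOR: 18+23+13+13 = 67
FIR–ELM–QRY–JCT–ALP–NOR: 18+23+9+9+16 = 75
FIR–HUB–ALP–NOR: 16+12+16 = 44
The minimum is $44 via FIR–HUB–ALP–NOR.
So from FIR the first move is to HUB.

HUB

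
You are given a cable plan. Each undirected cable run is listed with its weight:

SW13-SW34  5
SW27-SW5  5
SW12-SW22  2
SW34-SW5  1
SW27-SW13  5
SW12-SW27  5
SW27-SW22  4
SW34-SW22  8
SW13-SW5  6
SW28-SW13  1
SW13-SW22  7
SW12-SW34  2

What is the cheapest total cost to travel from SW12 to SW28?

Enumerating some paths:
SW12–SW22–SW13–SW28: 2+7+1 = 10
SW12–SW34–SW13–SW28: 2+5+1 = 8
SW12–SW34–SW5–SW13–SW28: 2+1+6+1 = 10
Cheapest is SW12–SW34–SW13–SW28 at 8.

8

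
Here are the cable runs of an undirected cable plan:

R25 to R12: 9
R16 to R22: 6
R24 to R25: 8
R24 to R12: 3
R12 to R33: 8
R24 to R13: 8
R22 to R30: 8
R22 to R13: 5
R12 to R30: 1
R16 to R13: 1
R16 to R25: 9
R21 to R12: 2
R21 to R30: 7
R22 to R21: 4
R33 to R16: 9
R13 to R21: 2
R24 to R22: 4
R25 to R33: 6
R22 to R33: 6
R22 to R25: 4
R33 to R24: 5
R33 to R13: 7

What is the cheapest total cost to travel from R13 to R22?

Compare a few routes:
R13–R16–R22: 1+6 = 7
R13–R22: 5 = 5
R13–R21–R12–R24–R22: 2+2+3+4 = 11
R13–R21–R22: 2+4 = 6
Cheapest is R13–R22 at 5.

5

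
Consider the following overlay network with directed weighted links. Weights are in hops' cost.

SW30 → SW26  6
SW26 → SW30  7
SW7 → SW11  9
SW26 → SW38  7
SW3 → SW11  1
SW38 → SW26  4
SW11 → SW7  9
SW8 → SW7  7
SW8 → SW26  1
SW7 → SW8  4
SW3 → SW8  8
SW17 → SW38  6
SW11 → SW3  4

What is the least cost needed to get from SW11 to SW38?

20 hops' cost

Compare a few routes:
SW11–SW7–SW8–SW26–SW38: 9+4+1+7 = 21
SW11–SW3–SW8–SW26–SW38: 4+8+1+7 = 20
The minimum is 20 hops' cost via SW11–SW3–SW8–SW26–SW38.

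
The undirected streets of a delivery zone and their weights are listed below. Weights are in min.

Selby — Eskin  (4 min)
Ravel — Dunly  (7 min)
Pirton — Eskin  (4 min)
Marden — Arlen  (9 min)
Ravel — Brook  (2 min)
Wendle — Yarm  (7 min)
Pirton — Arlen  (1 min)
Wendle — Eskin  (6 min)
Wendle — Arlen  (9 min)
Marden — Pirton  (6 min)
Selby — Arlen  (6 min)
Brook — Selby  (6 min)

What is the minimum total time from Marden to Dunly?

28 min

Settle nodes by increasing distance from Marden:
Marden: 0
Pirton: 6  (via Marden)
Arlen: 7  (via Pirton)
Eskin: 10  (via Pirton)
Selby: 13  (via Arlen)
Wendle: 16  (via Arlen)
Brook: 19  (via Selby)
Ravel: 21  (via Brook)
Yarm: 23  (via Wendle)
Dunly: 28  (via Ravel)
Shortest route: Marden → Pirton → Arlen → Selby → Brook → Ravel → Dunly = 28 min.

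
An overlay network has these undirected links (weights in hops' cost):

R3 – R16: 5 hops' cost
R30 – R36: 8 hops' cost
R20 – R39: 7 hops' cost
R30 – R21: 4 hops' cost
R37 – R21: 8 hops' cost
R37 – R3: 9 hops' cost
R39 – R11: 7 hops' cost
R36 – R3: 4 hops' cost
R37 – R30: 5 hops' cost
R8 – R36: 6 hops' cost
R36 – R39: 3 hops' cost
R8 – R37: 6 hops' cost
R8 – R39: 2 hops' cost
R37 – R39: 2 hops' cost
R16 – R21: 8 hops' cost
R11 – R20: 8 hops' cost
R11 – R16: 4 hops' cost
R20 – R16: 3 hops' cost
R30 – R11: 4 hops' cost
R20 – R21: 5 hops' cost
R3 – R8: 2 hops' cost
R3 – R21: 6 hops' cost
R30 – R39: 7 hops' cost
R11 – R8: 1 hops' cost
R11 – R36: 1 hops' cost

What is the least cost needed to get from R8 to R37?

4 hops' cost

Shortest distances from R8:
R8: 0
R11: 1  (via R8)
R3: 2  (via R8)
R36: 2  (via R11)
R39: 2  (via R8)
R37: 4  (via R39)
Shortest route: R8–R39–R37 = 4 hops' cost.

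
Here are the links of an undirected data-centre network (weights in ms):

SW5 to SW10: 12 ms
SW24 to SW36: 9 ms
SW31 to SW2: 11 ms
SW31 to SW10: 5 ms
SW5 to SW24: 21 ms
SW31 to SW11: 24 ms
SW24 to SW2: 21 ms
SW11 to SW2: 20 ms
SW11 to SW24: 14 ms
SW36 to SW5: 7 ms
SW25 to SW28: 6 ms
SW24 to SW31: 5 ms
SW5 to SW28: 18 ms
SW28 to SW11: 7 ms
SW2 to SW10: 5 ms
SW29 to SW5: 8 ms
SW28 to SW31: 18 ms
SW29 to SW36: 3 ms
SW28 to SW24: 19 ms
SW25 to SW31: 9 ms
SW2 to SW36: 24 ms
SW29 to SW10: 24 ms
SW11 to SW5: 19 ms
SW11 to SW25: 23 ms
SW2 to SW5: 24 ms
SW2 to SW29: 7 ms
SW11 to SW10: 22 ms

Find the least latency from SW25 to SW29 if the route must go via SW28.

Shortest SW25→SW28: SW25–SW28 = 6
Shortest SW28→SW29: SW28–SW5–SW29 = 26
Total via SW28: 6 + 26 = 32 ms.

32 ms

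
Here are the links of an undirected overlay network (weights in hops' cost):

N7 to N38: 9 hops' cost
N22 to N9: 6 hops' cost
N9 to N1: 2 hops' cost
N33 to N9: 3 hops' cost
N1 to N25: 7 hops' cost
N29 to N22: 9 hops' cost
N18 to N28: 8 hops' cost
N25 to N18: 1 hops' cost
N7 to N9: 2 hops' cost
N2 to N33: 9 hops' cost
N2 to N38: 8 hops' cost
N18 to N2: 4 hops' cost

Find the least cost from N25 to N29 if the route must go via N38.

Best N25 to N38: N25 → N18 → N2 → N38 costing 13
Shortest N38→N29: N38 → N7 → N9 → N22 → N29 = 26
Total via N38: 13 + 26 = 39 hops' cost.

39 hops' cost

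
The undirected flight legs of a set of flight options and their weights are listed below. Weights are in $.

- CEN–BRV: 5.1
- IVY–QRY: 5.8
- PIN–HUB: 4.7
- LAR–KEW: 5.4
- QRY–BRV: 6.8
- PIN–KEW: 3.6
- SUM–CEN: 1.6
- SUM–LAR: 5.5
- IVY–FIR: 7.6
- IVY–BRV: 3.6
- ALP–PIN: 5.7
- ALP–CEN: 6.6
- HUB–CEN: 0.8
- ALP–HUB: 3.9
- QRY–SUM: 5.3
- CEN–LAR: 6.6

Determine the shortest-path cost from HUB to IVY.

$9.5

Settle nodes by increasing distance from HUB:
HUB: 0
CEN: 0.8  (via HUB)
SUM: 2.4  (via CEN)
ALP: 3.9  (via HUB)
PIN: 4.7  (via HUB)
BRV: 5.9  (via CEN)
LAR: 7.4  (via CEN)
QRY: 7.7  (via SUM)
KEW: 8.3  (via PIN)
IVY: 9.5  (via BRV)
Shortest route: HUB–CEN–BRV–IVY = $9.5.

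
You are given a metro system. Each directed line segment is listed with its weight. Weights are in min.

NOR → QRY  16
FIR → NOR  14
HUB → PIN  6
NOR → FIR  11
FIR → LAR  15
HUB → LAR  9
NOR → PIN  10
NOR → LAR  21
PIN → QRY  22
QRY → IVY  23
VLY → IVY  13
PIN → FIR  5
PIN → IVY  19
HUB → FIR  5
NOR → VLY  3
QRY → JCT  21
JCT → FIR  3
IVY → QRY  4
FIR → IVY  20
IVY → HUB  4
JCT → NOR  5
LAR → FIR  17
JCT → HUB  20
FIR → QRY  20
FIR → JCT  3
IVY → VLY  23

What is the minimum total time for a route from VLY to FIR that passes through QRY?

41 min

Shortest VLY→QRY: VLY–IVY–QRY = 17
Shortest QRY→FIR: QRY–JCT–FIR = 24
Total via QRY: 17 + 24 = 41 min.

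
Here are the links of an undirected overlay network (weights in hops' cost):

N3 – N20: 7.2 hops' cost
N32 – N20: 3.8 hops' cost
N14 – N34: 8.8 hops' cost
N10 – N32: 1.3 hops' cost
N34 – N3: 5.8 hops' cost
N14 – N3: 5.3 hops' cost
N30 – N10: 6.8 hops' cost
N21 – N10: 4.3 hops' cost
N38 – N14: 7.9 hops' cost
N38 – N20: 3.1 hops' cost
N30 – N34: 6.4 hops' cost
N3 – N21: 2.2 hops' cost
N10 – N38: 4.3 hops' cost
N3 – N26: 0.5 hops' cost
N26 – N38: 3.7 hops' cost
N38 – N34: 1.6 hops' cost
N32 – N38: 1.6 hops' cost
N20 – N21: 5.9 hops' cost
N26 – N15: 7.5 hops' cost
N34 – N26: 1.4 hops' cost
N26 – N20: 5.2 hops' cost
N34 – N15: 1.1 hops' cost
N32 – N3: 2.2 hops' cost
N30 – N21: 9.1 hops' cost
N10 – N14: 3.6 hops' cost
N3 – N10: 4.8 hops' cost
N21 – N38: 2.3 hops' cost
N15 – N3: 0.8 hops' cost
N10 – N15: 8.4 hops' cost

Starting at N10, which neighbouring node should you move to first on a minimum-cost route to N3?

N32

Compare a few routes:
N10–N32–N3: 1.3+2.2 = 3.5
N10–N3: 4.8 = 4.8
N10–N32–N38–N34–N26–N3: 1.3+1.6+1.6+1.4+0.5 = 6.4
Cheapest is N10–N32–N3 at 3.5 hops' cost.
So from N10 the first move is to N32.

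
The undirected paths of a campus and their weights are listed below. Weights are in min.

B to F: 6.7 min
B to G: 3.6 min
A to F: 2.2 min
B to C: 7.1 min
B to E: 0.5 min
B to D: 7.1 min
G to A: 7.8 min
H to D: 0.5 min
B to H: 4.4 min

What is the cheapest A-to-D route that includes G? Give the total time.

16.3 min

Best A to G: A–G costing 7.8
Shortest G→D: G–B–H–D = 8.5
Total via G: 7.8 + 8.5 = 16.3 min.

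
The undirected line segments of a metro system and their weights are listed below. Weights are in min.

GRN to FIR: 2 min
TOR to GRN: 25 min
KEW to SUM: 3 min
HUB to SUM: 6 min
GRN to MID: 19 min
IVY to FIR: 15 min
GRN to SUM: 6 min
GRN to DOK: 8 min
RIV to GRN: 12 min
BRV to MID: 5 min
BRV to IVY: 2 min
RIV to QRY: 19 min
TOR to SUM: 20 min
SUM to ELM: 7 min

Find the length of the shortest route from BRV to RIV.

31 min

Compare a few routes:
BRV → IVY → FIR → GRN → RIV: 2+15+2+12 = 31
BRV → MID → GRN → RIV: 5+19+12 = 36
The minimum is 31 min via BRV → IVY → FIR → GRN → RIV.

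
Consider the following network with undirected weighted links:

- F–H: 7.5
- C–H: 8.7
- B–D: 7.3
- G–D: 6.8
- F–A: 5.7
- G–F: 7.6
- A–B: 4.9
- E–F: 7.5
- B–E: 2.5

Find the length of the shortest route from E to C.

23.7

Running Dijkstra from E:
E: 0
B: 2.5  (via E)
A: 7.4  (via B)
F: 7.5  (via E)
D: 9.8  (via B)
H: 15  (via F)
G: 15.1  (via F)
C: 23.7  (via H)
Shortest route: E–F–H–C = 23.7.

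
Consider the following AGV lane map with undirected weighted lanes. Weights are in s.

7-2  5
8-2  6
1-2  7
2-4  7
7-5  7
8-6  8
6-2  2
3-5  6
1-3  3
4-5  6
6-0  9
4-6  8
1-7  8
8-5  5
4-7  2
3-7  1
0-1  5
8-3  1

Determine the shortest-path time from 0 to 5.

14 s

Running Dijkstra from 0:
0: 0
1: 5  (via 0)
3: 8  (via 1)
6: 9  (via 0)
7: 9  (via 3)
8: 9  (via 3)
2: 11  (via 6)
4: 11  (via 7)
5: 14  (via 3)
Shortest route: 0–1–3–5 = 14 s.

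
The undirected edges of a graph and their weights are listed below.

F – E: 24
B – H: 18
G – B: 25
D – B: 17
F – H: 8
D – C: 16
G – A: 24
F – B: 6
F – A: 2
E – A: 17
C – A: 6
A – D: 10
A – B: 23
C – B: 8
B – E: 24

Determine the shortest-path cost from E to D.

Running Dijkstra from E:
E: 0
A: 17  (via E)
F: 19  (via A)
C: 23  (via A)
B: 24  (via E)
D: 27  (via A)
Shortest route: E → A → D = 27.

27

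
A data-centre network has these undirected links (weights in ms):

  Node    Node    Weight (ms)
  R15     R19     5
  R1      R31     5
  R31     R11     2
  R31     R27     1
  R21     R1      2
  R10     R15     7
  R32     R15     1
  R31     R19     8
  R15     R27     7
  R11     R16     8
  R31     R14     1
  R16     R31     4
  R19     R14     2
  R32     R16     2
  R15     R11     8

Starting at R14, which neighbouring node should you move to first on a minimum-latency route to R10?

R19

Compare a few routes:
R14–R19–R15–R10: 2+5+7 = 14
R14–R31–R11–R15–R10: 1+2+8+7 = 18
R14–R31–R27–R15–R10: 1+1+7+7 = 16
R14–R31–R16–R32–R15–R10: 1+4+2+1+7 = 15
Cheapest is R14–R19–R15–R10 at 14 ms.
So from R14 the first move is to R19.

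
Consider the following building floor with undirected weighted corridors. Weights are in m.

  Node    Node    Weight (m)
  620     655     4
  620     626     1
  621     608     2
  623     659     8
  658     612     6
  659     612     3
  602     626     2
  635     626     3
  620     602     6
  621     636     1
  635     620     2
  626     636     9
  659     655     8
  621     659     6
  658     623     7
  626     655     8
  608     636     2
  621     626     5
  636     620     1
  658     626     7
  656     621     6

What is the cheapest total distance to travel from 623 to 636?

Running Dijkstra from 623:
623: 0
658: 7  (via 623)
659: 8  (via 623)
612: 11  (via 659)
626: 14  (via 658)
621: 14  (via 659)
636: 15  (via 621)
Shortest route: 623–659–621–636 = 15 m.

15 m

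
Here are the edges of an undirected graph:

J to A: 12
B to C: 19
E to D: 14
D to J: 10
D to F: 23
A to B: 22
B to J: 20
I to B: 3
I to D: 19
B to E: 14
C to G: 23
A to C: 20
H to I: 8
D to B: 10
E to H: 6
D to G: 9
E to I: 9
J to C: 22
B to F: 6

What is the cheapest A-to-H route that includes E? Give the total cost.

40

Shortest A→E: A–B–I–E = 34
Shortest E→H: E–H = 6
Total via E: 34 + 6 = 40.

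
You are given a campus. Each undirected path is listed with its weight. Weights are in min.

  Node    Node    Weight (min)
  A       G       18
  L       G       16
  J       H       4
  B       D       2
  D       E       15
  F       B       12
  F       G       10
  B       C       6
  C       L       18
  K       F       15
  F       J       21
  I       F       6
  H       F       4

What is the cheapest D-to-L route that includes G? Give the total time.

40 min

Shortest D→G: D–B–F–G = 24
Best G to L: G–L costing 16
Total via G: 24 + 16 = 40 min.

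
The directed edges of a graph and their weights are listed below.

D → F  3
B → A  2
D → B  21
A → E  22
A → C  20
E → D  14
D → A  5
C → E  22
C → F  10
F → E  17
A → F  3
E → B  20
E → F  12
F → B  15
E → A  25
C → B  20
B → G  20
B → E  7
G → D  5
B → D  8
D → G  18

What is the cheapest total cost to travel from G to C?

Enumerating some paths:
G → D → F → E → B → A → C: 5+3+17+20+2+20 = 67
G → D → B → A → C: 5+21+2+20 = 48
G → D → A → C: 5+5+20 = 30
G → D → F → B → A → C: 5+3+15+2+20 = 45
The minimum is 30 via G → D → A → C.

30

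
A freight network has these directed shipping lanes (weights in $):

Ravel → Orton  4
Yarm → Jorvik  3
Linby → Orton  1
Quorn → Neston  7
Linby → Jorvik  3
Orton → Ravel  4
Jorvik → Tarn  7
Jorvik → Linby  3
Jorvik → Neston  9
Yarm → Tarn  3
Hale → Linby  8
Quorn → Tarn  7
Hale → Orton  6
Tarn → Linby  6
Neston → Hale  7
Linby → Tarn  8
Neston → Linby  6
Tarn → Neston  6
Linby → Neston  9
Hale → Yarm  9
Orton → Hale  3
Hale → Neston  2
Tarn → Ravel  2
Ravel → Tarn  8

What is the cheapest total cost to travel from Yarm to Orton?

$7

Settle nodes by increasing distance from Yarm:
Yarm: 0
Jorvik: 3  (via Yarm)
Tarn: 3  (via Yarm)
Ravel: 5  (via Tarn)
Linby: 6  (via Jorvik)
Orton: 7  (via Linby)
Shortest route: Yarm–Jorvik–Linby–Orton = $7.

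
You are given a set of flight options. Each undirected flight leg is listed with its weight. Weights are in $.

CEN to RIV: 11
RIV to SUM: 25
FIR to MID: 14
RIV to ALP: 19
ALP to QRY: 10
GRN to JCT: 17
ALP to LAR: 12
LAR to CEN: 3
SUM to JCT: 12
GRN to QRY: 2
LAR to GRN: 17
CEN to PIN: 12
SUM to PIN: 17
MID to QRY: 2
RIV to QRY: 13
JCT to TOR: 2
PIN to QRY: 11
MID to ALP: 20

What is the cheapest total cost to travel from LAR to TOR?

$36

Running Dijkstra from LAR:
LAR: 0
CEN: 3  (via LAR)
ALP: 12  (via LAR)
RIV: 14  (via CEN)
PIN: 15  (via CEN)
GRN: 17  (via LAR)
QRY: 19  (via GRN)
MID: 21  (via QRY)
SUM: 32  (via PIN)
JCT: 34  (via GRN)
FIR: 35  (via MID)
TOR: 36  (via JCT)
Shortest route: LAR → GRN → JCT → TOR = $36.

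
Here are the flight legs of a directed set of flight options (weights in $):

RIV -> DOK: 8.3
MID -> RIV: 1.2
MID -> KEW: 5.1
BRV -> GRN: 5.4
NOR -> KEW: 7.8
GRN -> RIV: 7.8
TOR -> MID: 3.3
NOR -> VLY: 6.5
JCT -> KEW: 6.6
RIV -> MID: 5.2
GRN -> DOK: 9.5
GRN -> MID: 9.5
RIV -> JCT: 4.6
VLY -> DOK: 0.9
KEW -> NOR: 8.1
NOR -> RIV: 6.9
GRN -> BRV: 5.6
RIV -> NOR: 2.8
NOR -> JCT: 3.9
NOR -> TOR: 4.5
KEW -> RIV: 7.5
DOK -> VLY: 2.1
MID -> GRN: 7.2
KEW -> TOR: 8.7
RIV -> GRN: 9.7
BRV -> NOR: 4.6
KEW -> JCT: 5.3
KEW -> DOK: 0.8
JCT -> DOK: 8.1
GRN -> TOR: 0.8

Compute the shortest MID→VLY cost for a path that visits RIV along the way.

$10.5

Best MID to RIV: MID → RIV costing 1.2
Shortest RIV→VLY: RIV → NOR → VLY = 9.3
Total via RIV: 1.2 + 9.3 = $10.5.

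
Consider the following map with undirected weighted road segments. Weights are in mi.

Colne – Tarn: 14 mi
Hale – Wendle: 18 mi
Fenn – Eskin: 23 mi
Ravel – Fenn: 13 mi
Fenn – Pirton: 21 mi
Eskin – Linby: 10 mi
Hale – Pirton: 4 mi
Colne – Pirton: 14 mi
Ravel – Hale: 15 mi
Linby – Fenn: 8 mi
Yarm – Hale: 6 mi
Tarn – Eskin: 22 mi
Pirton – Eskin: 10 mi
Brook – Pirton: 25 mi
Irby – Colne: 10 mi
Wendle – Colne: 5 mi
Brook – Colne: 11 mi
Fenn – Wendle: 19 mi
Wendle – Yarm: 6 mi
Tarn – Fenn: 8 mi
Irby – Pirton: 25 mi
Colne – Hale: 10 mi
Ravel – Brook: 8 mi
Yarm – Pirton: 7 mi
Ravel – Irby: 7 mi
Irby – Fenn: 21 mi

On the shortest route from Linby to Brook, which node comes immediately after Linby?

Compare a few routes:
Linby - Fenn - Tarn - Colne - Brook: 8+8+14+11 = 41
Linby - Fenn - Ravel - Brook: 8+13+8 = 29
Cheapest is Linby - Fenn - Ravel - Brook at 29 mi.
So from Linby the first move is to Fenn.

Fenn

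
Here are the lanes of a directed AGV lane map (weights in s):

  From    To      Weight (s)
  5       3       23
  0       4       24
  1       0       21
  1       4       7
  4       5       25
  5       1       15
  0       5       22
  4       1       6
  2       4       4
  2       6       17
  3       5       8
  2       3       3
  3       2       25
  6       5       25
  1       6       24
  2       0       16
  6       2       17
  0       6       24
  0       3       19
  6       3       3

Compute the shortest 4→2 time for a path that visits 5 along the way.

Best 4 to 5: 4–5 costing 25
Shortest 5→2: 5–3–2 = 48
Total via 5: 25 + 48 = 73 s.

73 s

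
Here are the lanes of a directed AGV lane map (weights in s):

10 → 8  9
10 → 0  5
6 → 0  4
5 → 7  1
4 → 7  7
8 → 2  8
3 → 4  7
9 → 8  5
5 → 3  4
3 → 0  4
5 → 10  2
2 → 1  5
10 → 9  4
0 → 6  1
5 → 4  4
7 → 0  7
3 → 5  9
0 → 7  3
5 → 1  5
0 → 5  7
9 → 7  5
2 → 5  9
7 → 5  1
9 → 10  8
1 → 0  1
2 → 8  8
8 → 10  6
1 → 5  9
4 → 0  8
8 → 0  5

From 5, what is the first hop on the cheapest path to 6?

1

Compare a few routes:
5 - 10 - 0 - 6: 2+5+1 = 8
5 - 1 - 0 - 6: 5+1+1 = 7
5 - 3 - 0 - 6: 4+4+1 = 9
5 - 7 - 0 - 6: 1+7+1 = 9
Cheapest is 5 - 1 - 0 - 6 at 7 s.
So from 5 the first move is to 1.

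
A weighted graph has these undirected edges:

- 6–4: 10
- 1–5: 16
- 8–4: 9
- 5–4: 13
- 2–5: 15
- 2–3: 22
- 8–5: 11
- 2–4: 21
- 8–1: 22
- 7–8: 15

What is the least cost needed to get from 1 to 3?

Candidate routes:
1 → 5 → 2 → 3: 16+15+22 = 53
1 → 8 → 5 → 2 → 3: 22+11+15+22 = 70
1 → 5 → 4 → 2 → 3: 16+13+21+22 = 72
Cheapest is 1 → 5 → 2 → 3 at 53.

53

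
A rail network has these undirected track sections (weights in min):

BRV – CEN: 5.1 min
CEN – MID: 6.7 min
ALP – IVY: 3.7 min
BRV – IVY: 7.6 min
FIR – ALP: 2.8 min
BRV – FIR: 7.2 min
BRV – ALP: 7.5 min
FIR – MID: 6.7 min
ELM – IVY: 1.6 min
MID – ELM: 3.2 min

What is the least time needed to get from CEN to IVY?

11.5 min

Compare a few routes:
CEN–BRV–ALP–IVY: 5.1+7.5+3.7 = 16.3
CEN–MID–ELM–IVY: 6.7+3.2+1.6 = 11.5
CEN–BRV–IVY: 5.1+7.6 = 12.7
The minimum is 11.5 min via CEN–MID–ELM–IVY.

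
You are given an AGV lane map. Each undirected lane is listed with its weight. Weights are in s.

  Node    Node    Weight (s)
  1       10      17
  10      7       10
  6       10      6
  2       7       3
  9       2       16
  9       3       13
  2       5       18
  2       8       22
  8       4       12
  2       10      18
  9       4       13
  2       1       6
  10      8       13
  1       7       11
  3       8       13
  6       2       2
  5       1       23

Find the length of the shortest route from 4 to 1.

35 s

Settle nodes by increasing distance from 4:
4: 0
8: 12  (via 4)
9: 13  (via 4)
3: 25  (via 8)
10: 25  (via 8)
2: 29  (via 9)
6: 31  (via 10)
7: 32  (via 2)
1: 35  (via 2)
Shortest route: 4 → 9 → 2 → 1 = 35 s.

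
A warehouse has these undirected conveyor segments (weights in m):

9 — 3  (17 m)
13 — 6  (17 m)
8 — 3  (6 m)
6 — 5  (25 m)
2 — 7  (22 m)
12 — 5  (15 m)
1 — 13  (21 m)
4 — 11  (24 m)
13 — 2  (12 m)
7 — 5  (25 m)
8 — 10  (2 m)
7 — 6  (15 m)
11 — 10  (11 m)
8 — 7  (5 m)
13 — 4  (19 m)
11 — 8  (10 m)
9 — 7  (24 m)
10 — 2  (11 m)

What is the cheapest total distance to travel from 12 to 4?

Candidate routes:
12–5–7–8–11–4: 15+25+5+10+24 = 79
12–5–7–8–10–11–4: 15+25+5+2+11+24 = 82
12–5–6–13–4: 15+25+17+19 = 76
Cheapest is 12–5–6–13–4 at 76 m.

76 m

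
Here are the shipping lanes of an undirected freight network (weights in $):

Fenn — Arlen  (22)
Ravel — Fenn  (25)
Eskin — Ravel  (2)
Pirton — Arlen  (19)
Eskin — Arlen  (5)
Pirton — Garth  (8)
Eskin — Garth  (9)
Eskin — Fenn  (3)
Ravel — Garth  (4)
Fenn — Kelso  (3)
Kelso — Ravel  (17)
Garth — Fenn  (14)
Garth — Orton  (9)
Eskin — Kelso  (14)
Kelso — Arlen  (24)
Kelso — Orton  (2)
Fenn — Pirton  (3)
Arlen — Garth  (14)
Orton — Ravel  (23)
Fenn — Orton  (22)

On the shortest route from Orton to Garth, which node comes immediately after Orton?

Garth

Candidate routes:
Orton - Kelso - Fenn - Pirton - Garth: 2+3+3+8 = 16
Orton - Kelso - Fenn - Eskin - Garth: 2+3+3+9 = 17
Orton - Garth: 9 = 9
Orton - Kelso - Fenn - Eskin - Ravel - Garth: 2+3+3+2+4 = 14
Cheapest is Orton - Garth at $9.
So from Orton the first move is to Garth.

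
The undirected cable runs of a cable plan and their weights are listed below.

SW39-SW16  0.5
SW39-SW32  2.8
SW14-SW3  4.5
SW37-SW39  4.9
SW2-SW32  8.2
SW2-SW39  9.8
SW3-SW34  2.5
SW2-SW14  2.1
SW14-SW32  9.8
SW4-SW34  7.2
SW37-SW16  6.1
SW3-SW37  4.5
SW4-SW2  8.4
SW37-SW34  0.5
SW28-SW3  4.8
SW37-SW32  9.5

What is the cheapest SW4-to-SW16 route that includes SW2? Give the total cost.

18.7

Best SW4 to SW2: SW4 → SW2 costing 8.4
Shortest SW2→SW16: SW2 → SW39 → SW16 = 10.3
Total via SW2: 8.4 + 10.3 = 18.7.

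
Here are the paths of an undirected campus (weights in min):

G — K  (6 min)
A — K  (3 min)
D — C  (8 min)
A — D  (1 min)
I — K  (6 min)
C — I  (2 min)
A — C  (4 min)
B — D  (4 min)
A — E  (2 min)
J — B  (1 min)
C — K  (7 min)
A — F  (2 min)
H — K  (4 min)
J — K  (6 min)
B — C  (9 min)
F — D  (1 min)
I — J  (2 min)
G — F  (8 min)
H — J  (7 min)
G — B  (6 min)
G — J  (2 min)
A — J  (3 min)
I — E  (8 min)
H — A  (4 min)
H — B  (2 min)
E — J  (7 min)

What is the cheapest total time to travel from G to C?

Settle nodes by increasing distance from G:
G: 0
J: 2  (via G)
B: 3  (via J)
I: 4  (via J)
A: 5  (via J)
H: 5  (via B)
C: 6  (via I)
Shortest route: G → J → I → C = 6 min.

6 min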